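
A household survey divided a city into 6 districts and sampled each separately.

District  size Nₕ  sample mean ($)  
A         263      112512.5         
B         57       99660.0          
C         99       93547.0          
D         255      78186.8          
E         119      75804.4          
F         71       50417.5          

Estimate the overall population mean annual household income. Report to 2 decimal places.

89202.04

N = 864; weights Wₕ = Nₕ/N = (0.3044, 0.0660, 0.1146, 0.2951, 0.1377, 0.0822).
x̄_st = Σ Wₕ·x̄ₕ = 0.3044·112512.5 + 0.0660·99660.0 + 0.1146·93547.0 + 0.2951·78186.8 + 0.1377·75804.4 + 0.0822·50417.5 ≈ 89202.0377...
→ 89202.04.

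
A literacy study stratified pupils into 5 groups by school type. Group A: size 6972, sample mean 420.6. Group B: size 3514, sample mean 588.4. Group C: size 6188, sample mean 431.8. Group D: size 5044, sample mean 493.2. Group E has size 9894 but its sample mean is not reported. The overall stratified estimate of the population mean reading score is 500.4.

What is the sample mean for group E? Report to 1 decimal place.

572.0

Σ Nₕx̄ₕ = N·μ, so 9894·x̄_E = 31612·500.4 − (6972·420.6 + 3514·588.4 + 6188·431.8 + 5044·493.2).
= 15818644.8 − 10159740 = 5658904.8.
x̄_E = 5658904.8 / 9894 = 571.953... → 572.0.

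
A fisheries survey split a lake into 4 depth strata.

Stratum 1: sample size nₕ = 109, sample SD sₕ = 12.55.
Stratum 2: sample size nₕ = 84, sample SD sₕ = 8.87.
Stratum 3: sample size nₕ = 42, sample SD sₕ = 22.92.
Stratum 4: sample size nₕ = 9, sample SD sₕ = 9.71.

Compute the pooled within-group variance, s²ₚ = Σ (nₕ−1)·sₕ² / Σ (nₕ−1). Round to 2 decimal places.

190.97

1: (109−1)·12.55² = 108·157.5025 = 17010.27
2: (84−1)·8.87² = 83·78.6769 = 6530.1827
3: (42−1)·22.92² = 41·525.3264 = 21538.3824
4: (9−1)·9.71² = 8·94.2841 = 754.2728
Numerator = 45833.1079; denominator = Σ(nₕ−1) = 240.
s²ₚ = 45833.1079/240 = 190.9713... → 190.97.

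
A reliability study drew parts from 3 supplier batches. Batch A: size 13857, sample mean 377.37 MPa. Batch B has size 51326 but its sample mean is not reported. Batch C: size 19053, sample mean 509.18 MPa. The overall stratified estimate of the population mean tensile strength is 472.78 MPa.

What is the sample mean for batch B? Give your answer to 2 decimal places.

485.03

N = 13857 + 51326 + 19053 = 84236.
Overall total = μ·N = 472.78·84236 = 39825096.08.
Subtract the known strata: 13857·377.37 + 19053·509.18 = 14930622.63.
Remaining total for batch B: 39825096.08 − 14930622.63 = 24894473.45.
Divide by its size: 24894473.45 / 51326 = 485.0266... → 485.03.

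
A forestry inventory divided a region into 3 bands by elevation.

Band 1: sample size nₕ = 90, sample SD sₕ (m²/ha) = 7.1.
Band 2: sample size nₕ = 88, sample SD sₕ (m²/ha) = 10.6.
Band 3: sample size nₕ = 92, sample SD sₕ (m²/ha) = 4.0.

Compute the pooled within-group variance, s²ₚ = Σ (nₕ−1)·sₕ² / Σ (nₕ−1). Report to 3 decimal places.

1: (90−1)·7.1² = 89·50.41 = 4486.49
2: (88−1)·10.6² = 87·112.36 = 9775.32
3: (92−1)·4.0² = 91·16 = 1456
Numerator = 15717.81; denominator = Σ(nₕ−1) = 267.
s²ₚ = 15717.81/267 = 58.86820... → 58.868.

58.868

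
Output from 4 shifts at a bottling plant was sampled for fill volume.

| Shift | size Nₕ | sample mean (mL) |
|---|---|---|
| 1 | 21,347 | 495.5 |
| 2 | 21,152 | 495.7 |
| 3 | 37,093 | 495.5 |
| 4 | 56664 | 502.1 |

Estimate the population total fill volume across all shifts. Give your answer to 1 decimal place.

Population total = Σ Nₕ·x̄ₕ (each stratum's size times its mean).
21347·495.5 + 21152·495.7 + 37093·495.5 + 56664·502.1 = 10577438.5 + 10485046.4 + 18379581.5 + 28450994.4 = 67893060.8.

67893060.8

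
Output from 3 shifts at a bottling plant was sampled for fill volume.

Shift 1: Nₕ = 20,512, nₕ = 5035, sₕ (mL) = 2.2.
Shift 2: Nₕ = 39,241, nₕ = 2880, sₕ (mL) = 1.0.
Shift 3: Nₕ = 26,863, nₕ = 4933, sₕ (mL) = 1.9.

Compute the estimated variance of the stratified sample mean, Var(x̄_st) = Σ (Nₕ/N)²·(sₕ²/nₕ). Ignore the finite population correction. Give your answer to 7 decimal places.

N = 86616; Wₕ = Nₕ/N.
shift 1: (20512/86616)²·2.2²/5035 = 0.0000539095
shift 2: (39241/86616)²·1.0²/2880 = 0.0000712675
shift 3: (26863/86616)²·1.9²/4933 = 0.0000703897
Sum = 0.0001955667 → 0.0001956.

0.0001956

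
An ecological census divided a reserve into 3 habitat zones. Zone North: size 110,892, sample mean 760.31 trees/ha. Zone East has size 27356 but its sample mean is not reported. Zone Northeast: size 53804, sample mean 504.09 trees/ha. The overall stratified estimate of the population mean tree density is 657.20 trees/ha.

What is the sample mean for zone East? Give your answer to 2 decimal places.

N = 110892 + 27356 + 53804 = 192052.
Overall total = μ·N = 657.20·192052 = 126216574.4.
Subtract the known strata: 110892·760.31 + 53804·504.09 = 111434354.88.
Remaining total for zone East: 126216574.4 − 111434354.88 = 14782219.52.
Divide by its size: 14782219.52 / 27356 = 540.3648... → 540.36.

540.36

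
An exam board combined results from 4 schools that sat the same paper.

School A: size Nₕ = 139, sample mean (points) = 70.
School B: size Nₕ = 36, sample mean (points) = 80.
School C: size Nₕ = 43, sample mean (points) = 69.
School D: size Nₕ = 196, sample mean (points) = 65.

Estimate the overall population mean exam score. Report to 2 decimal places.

N = 139 + 36 + 43 + 196 = 414.
Overall mean = Σ (Nₕ/N)·x̄ₕ — weight by population share, not a simple average.
Σ Nₕx̄ₕ = 139·70 + 36·80 + 43·69 + 196·65 = 9730 + 2880 + 2967 + 12740 = 28317.
Divide by N: 28317 / 414 = 68.3986... → 68.40.

68.40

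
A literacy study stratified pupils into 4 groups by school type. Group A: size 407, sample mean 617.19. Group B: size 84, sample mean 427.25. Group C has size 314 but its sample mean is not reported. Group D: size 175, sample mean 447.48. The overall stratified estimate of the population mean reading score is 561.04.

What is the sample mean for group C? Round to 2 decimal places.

Σ Nₕx̄ₕ = N·μ, so 314·x̄_C = 980·561.04 − (407·617.19 + 84·427.25 + 175·447.48).
= 549819.2 − 365394.33 = 184424.87.
x̄_C = 184424.87 / 314 = 587.3404... → 587.34.

587.34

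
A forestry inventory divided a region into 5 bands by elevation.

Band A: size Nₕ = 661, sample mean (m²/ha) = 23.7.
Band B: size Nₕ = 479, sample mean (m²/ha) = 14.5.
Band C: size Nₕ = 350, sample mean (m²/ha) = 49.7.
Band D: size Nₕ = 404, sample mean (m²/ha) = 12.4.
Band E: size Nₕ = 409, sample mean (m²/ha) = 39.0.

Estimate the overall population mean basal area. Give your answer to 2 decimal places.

x̄_st = (Σ Nₕx̄ₕ) / (Σ Nₕ) = (661·23.7 + 479·14.5 + 350·49.7 + 404·12.4 + 409·39.0) / 2303
= 60966.8 / 2303 = 26.4728... → 26.47.

26.47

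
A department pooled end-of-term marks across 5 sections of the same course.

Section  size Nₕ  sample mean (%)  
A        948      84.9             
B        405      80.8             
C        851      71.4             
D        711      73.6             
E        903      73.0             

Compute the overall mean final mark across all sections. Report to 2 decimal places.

76.54

N = 948 + 405 + 851 + 711 + 903 = 3818.
The stratified mean weights each stratum mean by its population share Nₕ/N.
Σ Nₕx̄ₕ = 948·84.9 + 405·80.8 + 851·71.4 + 711·73.6 + 903·73.0 = 80485.2 + 32724 + 60761.4 + 52329.6 + 65919 = 292219.2.
Divide by N: 292219.2 / 3818 = 76.5372... → 76.54.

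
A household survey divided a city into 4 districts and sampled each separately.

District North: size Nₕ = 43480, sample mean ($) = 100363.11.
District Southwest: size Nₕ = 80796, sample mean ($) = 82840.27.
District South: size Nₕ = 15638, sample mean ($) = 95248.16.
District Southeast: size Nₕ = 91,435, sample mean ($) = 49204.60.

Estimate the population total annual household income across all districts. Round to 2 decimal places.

17045463804.80

Population total = Σ Nₕ·x̄ₕ (each stratum's size times its mean).
43480·100363.11 + 80796·82840.27 + 15638·95248.16 + 91435·49204.60 = 4363788022.8 + 6693162454.92 + 1489490726.08 + 4499022601 = 17045463804.80.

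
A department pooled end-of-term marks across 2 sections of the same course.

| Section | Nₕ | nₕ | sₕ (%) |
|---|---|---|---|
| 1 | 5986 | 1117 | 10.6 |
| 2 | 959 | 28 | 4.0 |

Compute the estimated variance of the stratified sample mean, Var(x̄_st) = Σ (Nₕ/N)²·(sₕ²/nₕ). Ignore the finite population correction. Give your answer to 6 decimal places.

N = 6945; Wₕ = Nₕ/N.
section 1: (5986/6945)²·10.6²/1117 = 0.074728709
section 2: (959/6945)²·4.0²/28 = 0.010895688
Sum = 0.085624398 → 0.085624.

0.085624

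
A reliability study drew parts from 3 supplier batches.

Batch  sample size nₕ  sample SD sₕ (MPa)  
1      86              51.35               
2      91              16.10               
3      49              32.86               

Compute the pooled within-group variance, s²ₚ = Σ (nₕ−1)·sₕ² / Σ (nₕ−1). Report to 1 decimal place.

1342.1

Degrees of freedom: 85 + 90 + 48 = 223.
Σ(nₕ−1)sₕ² = 85·2636.8225 + 90·259.21 + 48·1079.7796 = 299288.2333.
s²ₚ = 299288.2333 / 223 = 1342.100... → 1342.1.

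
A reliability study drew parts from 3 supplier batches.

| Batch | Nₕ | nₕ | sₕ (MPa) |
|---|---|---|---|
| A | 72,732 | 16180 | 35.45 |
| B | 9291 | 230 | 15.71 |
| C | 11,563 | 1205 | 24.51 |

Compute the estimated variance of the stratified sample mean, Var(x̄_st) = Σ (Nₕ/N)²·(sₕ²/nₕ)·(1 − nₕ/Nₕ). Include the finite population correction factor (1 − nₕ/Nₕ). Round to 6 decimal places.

0.053608

N = 93586; Wₕ = Nₕ/N.
batch A: (72732/93586)²·35.45²/16180·(1 − 16180/72732) = 0.036475873
batch B: (9291/93586)²·15.71²/230·(1 − 230/9291) = 0.010314338
batch C: (11563/93586)²·24.51²/1205·(1 − 1205/11563) = 0.006817486
Sum = 0.053607696 → 0.053608.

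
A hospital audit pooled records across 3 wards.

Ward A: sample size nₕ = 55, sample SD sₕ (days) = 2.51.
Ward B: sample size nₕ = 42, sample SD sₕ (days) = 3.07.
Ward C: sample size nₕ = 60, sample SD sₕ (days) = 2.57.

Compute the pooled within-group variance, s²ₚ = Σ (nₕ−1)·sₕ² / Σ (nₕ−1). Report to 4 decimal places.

A: (55−1)·2.51² = 54·6.3001 = 340.2054
B: (42−1)·3.07² = 41·9.4249 = 386.4209
C: (60−1)·2.57² = 59·6.6049 = 389.6891
Numerator = 1116.3154; denominator = Σ(nₕ−1) = 154.
s²ₚ = 1116.3154/154 = 7.248801... → 7.2488.

7.2488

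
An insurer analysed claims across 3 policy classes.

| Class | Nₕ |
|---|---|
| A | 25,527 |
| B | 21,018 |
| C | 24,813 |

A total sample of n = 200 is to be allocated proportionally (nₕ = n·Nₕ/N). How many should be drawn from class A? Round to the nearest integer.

Share of class A = 25527/71358 = 0.35773.
Allocate 200 × 0.35773 = 71.546... → 72.

72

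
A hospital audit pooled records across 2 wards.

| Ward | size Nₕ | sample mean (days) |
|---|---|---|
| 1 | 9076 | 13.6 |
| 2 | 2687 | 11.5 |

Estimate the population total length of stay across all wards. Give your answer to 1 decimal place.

154334.1

Population total = Σ Nₕ·x̄ₕ (each stratum's size times its mean).
9076·13.6 + 2687·11.5 = 123433.6 + 30900.5 = 154334.1.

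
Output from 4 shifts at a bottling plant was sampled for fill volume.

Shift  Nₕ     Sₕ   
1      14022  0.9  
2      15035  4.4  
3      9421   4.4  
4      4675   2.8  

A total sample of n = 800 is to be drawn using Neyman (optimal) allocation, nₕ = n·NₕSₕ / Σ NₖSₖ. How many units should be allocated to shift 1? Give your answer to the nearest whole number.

1: NₕSₕ = 14022·0.9 = 12619.8
2: NₕSₕ = 15035·4.4 = 66154
3: NₕSₕ = 9421·4.4 = 41452.4
4: NₕSₕ = 4675·2.8 = 13090
Σ NₕSₕ = 133316.2.
n_1 = 800·12619.8/133316.2 = 75.729... → 76.

76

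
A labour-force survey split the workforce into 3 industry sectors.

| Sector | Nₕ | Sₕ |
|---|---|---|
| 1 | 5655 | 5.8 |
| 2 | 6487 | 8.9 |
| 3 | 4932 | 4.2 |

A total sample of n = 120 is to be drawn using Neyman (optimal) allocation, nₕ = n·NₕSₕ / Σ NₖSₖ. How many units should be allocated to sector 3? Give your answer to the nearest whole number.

Σ NₕSₕ = 5655·5.8 + 6487·8.9 + 4932·4.2 = 111247.7.
Share for 3: 20714.4/111247.7 = 0.18620.
n_3 = 120 × 0.18620 = 22.344... → 22.

22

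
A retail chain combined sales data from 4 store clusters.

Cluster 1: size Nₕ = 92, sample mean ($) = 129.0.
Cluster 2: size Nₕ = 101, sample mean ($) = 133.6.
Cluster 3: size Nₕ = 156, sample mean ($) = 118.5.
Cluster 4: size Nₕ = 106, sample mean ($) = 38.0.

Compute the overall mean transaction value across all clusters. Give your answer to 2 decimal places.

N = 455; weights Wₕ = Nₕ/N = (0.2022, 0.2220, 0.3429, 0.2330).
x̄_st = Σ Wₕ·x̄ₕ = 0.2022·129.0 + 0.2220·133.6 + 0.3429·118.5 + 0.2330·38.0 ≈ 105.2211...
→ 105.22.

105.22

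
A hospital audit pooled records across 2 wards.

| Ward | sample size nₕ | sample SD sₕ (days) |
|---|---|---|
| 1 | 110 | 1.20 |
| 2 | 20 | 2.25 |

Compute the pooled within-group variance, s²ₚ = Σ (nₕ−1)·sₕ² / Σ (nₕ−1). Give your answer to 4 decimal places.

1.9777

Degrees of freedom: 109 + 19 = 128.
Σ(nₕ−1)sₕ² = 109·1.44 + 19·5.0625 = 253.1475.
s²ₚ = 253.1475 / 128 = 1.977715... → 1.9777.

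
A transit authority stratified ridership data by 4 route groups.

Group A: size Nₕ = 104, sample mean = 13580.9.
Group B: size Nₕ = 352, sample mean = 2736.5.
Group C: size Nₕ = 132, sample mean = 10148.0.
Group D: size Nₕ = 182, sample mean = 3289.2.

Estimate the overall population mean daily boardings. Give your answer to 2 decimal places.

5602.38

x̄_st = (Σ Nₕx̄ₕ) / (Σ Nₕ) = (104·13580.9 + 352·2736.5 + 132·10148.0 + 182·3289.2) / 770
= 4313832 / 770 = 5602.3792... → 5602.38.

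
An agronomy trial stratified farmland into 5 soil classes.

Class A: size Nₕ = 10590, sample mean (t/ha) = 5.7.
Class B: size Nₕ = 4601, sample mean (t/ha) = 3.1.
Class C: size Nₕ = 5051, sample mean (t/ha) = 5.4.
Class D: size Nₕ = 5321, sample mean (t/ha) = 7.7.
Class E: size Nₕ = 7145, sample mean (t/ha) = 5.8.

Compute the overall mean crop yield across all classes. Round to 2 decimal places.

5.64

N = 32708; weights Wₕ = Nₕ/N = (0.3238, 0.1407, 0.1544, 0.1627, 0.2184).
x̄_st = Σ Wₕ·x̄ₕ = 0.3238·5.7 + 0.1407·3.1 + 0.1544·5.4 + 0.1627·7.7 + 0.2184·5.8 ≈ 5.6351...
→ 5.64.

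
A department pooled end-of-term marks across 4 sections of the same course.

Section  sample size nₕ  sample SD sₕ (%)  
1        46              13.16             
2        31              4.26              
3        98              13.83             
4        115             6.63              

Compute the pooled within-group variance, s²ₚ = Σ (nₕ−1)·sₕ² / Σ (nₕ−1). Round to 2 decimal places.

Degrees of freedom: 45 + 30 + 97 + 114 = 286.
Σ(nₕ−1)sₕ² = 45·173.1856 + 30·18.1476 + 97·191.2689 + 114·43.9569 = 31901.9499.
s²ₚ = 31901.9499 / 286 = 111.5453... → 111.55.

111.55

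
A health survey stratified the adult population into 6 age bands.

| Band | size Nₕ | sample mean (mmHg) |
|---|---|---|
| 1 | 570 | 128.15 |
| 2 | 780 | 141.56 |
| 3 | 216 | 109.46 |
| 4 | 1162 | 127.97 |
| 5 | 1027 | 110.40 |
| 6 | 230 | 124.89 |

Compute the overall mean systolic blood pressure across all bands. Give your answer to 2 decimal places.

N = 570 + 780 + 216 + 1162 + 1027 + 230 = 3985.
The stratified mean weights each stratum mean by its population share Nₕ/N.
Σ Nₕx̄ₕ = 570·128.15 + 780·141.56 + 216·109.46 + 1162·127.97 + 1027·110.40 + 230·124.89 = 73045.5 + 110416.8 + 23643.36 + 148701.14 + 113380.8 + 28724.7 = 497912.3.
Divide by N: 497912.3 / 3985 = 124.9466... → 124.95.

124.95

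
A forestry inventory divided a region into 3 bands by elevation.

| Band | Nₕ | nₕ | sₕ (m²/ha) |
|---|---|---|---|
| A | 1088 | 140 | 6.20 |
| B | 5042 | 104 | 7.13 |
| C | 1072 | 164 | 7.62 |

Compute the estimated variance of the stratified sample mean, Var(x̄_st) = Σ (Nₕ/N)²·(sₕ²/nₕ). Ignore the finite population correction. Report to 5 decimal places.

0.25369

N = 7202; Wₕ = Nₕ/N.
band A: (1088/7202)²·6.20²/140 = 0.00626624
band B: (5042/7202)²·7.13²/104 = 0.23957703
band C: (1072/7202)²·7.62²/164 = 0.00784421
Sum = 0.25368748 → 0.25369.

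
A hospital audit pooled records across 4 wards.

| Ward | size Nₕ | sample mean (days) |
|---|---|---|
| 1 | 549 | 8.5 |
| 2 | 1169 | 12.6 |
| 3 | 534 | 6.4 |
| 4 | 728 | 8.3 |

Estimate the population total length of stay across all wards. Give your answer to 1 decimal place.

28855.9

1: 549·8.5 = 4666.5
2: 1169·12.6 = 14729.4
3: 534·6.4 = 3417.6
4: 728·8.3 = 6042.4
τ̂ = Σ Nₕx̄ₕ = 28855.9.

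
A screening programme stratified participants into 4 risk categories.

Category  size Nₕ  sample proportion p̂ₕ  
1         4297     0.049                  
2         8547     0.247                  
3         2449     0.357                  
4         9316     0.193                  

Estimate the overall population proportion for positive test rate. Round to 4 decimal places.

0.2029

Wₕ = Nₕ/N with N = 24609: 0.1746, 0.3473, 0.0995, 0.3786.
p̂_st = 0.1746·0.049 + 0.3473·0.247 + 0.0995·0.357 + 0.3786·0.193 ≈ 0.202932... → 0.2029.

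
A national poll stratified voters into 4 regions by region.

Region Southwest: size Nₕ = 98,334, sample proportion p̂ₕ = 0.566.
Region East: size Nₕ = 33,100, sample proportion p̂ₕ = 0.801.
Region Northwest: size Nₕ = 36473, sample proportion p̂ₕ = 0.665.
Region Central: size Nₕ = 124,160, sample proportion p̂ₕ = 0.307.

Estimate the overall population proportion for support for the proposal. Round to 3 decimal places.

N = 98334 + 33100 + 36473 + 124160 = 292067.
Overall proportion = Σ (Nₕ/N)·p̂ₕ.
Σ Nₕp̂ₕ = 55657.044 + 26513.1 + 24254.545 + 38117.12 = 144541.809.
144541.809 / 292067 = 0.49489... → 0.495.

0.495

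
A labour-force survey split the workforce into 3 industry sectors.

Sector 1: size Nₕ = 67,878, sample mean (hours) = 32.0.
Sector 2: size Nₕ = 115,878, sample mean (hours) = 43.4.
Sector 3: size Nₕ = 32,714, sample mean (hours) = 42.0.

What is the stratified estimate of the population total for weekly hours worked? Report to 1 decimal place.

1: 67878·32.0 = 2172096
2: 115878·43.4 = 5029105.2
3: 32714·42.0 = 1373988
τ̂ = Σ Nₕx̄ₕ = 8575189.2.

8575189.2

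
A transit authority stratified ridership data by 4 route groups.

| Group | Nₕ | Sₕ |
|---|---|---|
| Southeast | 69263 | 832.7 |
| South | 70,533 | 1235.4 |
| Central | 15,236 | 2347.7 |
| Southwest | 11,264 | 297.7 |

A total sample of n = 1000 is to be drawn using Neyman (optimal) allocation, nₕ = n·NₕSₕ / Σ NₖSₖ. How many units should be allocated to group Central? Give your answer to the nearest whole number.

Southeast: NₕSₕ = 69263·832.7 = 57675300.1
South: NₕSₕ = 70533·1235.4 = 87136468.2
Central: NₕSₕ = 15236·2347.7 = 35769557.2
Southwest: NₕSₕ = 11264·297.7 = 3353292.8
Σ NₕSₕ = 183934618.3.
n_Central = 1000·35769557.2/183934618.3 = 194.469... → 194.

194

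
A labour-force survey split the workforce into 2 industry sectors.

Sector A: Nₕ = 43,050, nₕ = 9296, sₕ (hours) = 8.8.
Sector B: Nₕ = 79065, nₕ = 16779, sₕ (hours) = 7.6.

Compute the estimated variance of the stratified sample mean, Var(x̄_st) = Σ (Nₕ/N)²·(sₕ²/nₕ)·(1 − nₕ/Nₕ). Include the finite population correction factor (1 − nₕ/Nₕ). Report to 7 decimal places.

0.0019486

N = 122115. Term for each stratum: Wₕ²sₕ²/nₕ·(1−nₕ/Nₕ).
Var(x̄_st) = 0.0008117637 + 0.0011368360 = 0.0019485996 → 0.0019486.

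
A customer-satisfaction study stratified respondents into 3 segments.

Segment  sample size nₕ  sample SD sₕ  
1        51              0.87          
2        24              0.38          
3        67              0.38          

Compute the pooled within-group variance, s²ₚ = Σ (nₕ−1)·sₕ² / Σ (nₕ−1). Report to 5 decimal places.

Degrees of freedom: 50 + 23 + 66 = 139.
Σ(nₕ−1)sₕ² = 50·0.7569 + 23·0.1444 + 66·0.1444 = 50.6966.
s²ₚ = 50.6966 / 139 = 0.3647237... → 0.36472.

0.36472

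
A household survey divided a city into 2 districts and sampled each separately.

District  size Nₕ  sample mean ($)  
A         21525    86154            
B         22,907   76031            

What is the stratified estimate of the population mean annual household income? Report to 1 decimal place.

N = 44432; weights Wₕ = Nₕ/N = (0.4844, 0.5156).
x̄_st = Σ Wₕ·x̄ₕ = 0.4844·86154 + 0.5156·76031 ≈ 80935.069...
→ 80935.1.

80935.1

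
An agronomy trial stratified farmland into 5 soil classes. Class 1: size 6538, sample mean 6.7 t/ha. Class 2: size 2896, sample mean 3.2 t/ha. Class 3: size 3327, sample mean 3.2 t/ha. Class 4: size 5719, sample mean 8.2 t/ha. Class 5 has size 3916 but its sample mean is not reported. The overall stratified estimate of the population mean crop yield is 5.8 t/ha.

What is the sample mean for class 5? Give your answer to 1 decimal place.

4.9

Σ Nₕx̄ₕ = N·μ, so 3916·x̄_5 = 22396·5.8 − (6538·6.7 + 2896·3.2 + 3327·3.2 + 5719·8.2).
= 129896.8 − 110614 = 19282.8.
x̄_5 = 19282.8 / 3916 = 4.924... → 4.9.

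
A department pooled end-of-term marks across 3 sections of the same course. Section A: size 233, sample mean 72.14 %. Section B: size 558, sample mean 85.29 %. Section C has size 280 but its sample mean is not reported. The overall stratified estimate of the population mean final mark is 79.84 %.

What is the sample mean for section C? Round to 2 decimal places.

75.39

N = 233 + 558 + 280 = 1071.
Overall total = μ·N = 79.84·1071 = 85508.64.
Subtract the known strata: 233·72.14 + 558·85.29 = 64400.44.
Remaining total for section C: 85508.64 − 64400.44 = 21108.2.
Divide by its size: 21108.2 / 280 = 75.3864... → 75.39.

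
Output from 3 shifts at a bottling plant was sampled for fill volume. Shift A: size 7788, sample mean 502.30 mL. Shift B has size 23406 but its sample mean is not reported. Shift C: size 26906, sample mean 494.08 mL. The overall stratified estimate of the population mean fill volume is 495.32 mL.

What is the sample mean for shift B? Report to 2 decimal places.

494.42

N = 7788 + 23406 + 26906 = 58100.
Overall total = μ·N = 495.32·58100 = 28778092.
Subtract the known strata: 7788·502.30 + 26906·494.08 = 17205628.88.
Remaining total for shift B: 28778092 − 17205628.88 = 11572463.12.
Divide by its size: 11572463.12 / 23406 = 494.4229... → 494.42.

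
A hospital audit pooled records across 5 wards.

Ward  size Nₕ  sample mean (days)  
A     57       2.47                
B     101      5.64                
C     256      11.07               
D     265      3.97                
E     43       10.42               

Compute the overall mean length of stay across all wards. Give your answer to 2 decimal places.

6.99

x̄_st = (Σ Nₕx̄ₕ) / (Σ Nₕ) = (57·2.47 + 101·5.64 + 256·11.07 + 265·3.97 + 43·10.42) / 722
= 5044.46 / 722 = 6.9868... → 6.99.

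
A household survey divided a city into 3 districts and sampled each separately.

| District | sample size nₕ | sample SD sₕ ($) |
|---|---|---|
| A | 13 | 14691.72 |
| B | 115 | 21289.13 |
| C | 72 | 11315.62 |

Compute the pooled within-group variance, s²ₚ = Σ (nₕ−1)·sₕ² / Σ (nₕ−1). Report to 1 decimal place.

321569112.8

Degrees of freedom: 12 + 114 + 71 = 197.
Σ(nₕ−1)sₕ² = 12·215846636.5584 + 114·453227056.1569 + 71·128043255.9844 = 63349115215.4798.
s²ₚ = 63349115215.4798 / 197 = 321569112.769... → 321569112.8.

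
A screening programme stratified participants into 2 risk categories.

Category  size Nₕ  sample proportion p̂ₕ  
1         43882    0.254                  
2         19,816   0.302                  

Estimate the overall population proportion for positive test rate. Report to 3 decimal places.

Wₕ = Nₕ/N with N = 63698: 0.6889, 0.3111.
p̂_st = 0.6889·0.254 + 0.3111·0.302 ≈ 0.26893... → 0.269.

0.269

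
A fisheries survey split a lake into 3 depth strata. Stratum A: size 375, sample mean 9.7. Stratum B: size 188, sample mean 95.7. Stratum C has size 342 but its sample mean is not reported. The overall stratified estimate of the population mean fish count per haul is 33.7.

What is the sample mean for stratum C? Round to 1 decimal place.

Σ Nₕx̄ₕ = N·μ, so 342·x̄_C = 905·33.7 − (375·9.7 + 188·95.7).
= 30498.5 − 21629.1 = 8869.4.
x̄_C = 8869.4 / 342 = 25.934... → 25.9.

25.9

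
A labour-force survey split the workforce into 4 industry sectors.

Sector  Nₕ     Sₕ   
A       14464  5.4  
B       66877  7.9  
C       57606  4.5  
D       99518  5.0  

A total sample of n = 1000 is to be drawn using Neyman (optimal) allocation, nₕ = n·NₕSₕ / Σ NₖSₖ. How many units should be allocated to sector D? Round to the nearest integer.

365

Σ NₕSₕ = 14464·5.4 + 66877·7.9 + 57606·4.5 + 99518·5.0 = 1363250.9.
Share for D: 497590/1363250.9 = 0.36500.
n_D = 1000 × 0.36500 = 365.003... → 365.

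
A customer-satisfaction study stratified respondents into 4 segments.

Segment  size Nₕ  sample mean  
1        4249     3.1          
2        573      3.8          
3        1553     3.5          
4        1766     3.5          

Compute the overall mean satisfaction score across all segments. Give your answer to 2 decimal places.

3.31

N = 4249 + 573 + 1553 + 1766 = 8141.
The stratified mean weights each stratum mean by its population share Nₕ/N.
Σ Nₕx̄ₕ = 4249·3.1 + 573·3.8 + 1553·3.5 + 1766·3.5 = 13171.9 + 2177.4 + 5435.5 + 6181 = 26965.8.
Divide by N: 26965.8 / 8141 = 3.3123... → 3.31.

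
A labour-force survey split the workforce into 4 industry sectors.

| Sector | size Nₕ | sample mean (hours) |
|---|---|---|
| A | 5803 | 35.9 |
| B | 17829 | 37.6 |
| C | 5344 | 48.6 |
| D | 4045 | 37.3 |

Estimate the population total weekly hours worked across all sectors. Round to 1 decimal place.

Population total = Σ Nₕ·x̄ₕ (each stratum's size times its mean).
5803·35.9 + 17829·37.6 + 5344·48.6 + 4045·37.3 = 208327.7 + 670370.4 + 259718.4 + 150878.5 = 1289295.0.

1289295.0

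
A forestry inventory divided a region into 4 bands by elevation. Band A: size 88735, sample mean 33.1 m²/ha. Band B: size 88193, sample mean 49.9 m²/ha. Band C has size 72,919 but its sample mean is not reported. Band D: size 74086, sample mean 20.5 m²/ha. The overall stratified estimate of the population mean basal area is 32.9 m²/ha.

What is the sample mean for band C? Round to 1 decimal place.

24.7

Σ Nₕx̄ₕ = N·μ, so 72919·x̄_C = 323933·32.9 − (88735·33.1 + 88193·49.9 + 74086·20.5).
= 10657395.7 − 8856722.2 = 1800673.5.
x̄_C = 1800673.5 / 72919 = 24.694... → 24.7.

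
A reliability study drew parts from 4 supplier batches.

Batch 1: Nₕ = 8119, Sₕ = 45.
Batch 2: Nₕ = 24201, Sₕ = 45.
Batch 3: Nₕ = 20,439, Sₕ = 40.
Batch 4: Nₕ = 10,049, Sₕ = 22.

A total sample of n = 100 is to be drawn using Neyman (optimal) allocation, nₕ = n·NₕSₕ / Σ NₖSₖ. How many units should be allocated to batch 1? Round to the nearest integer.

1: NₕSₕ = 8119·45 = 365355
2: NₕSₕ = 24201·45 = 1089045
3: NₕSₕ = 20439·40 = 817560
4: NₕSₕ = 10049·22 = 221078
Σ NₕSₕ = 2493038.
n_1 = 100·365355/2493038 = 14.655... → 15.

15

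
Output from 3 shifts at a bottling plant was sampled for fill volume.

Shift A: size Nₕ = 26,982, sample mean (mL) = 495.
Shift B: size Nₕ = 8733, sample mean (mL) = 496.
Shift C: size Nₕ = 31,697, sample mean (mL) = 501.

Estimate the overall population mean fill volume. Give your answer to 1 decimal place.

N = 26982 + 8733 + 31697 = 67412.
The stratified mean weights each stratum mean by its population share Nₕ/N.
Σ Nₕx̄ₕ = 26982·495 + 8733·496 + 31697·501 = 13356090 + 4331568 + 15880197 = 33567855.
Divide by N: 33567855 / 67412 = 497.951... → 498.0.

498.0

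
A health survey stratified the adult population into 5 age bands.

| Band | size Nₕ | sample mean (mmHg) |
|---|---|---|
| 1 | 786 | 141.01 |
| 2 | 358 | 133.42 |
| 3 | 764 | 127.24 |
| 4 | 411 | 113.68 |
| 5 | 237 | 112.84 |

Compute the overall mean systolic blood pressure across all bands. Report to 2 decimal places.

N = 2556; weights Wₕ = Nₕ/N = (0.3075, 0.1401, 0.2989, 0.1608, 0.0927).
x̄_st = Σ Wₕ·x̄ₕ = 0.3075·141.01 + 0.1401·133.42 + 0.2989·127.24 + 0.1608·113.68 + 0.0927·112.84 ≈ 128.8244...
→ 128.82.

128.82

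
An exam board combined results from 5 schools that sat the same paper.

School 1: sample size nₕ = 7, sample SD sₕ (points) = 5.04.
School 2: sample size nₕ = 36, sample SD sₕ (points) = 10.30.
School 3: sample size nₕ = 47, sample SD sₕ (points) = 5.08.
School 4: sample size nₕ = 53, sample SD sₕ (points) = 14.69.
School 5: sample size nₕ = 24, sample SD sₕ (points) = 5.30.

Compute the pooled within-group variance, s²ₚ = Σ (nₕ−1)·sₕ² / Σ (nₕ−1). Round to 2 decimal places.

1: (7−1)·5.04² = 6·25.4016 = 152.4096
2: (36−1)·10.30² = 35·106.09 = 3713.15
3: (47−1)·5.08² = 46·25.8064 = 1187.0944
4: (53−1)·14.69² = 52·215.7961 = 11221.3972
5: (24−1)·5.30² = 23·28.09 = 646.07
Numerator = 16920.1212; denominator = Σ(nₕ−1) = 162.
s²ₚ = 16920.1212/162 = 104.4452... → 104.45.

104.45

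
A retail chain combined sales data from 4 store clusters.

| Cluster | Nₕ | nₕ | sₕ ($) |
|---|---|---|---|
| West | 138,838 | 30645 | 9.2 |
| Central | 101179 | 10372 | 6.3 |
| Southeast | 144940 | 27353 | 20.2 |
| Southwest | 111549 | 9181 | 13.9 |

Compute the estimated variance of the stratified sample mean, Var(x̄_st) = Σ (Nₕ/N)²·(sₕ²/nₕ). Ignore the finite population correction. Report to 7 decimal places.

N = 496506. Term for each stratum: Wₕ²sₕ²/nₕ.
Var(x̄_st) = 0.0002159652 + 0.0001589097 + 0.0012712334 + 0.0010622383 = 0.0027083466 → 0.0027083.

0.0027083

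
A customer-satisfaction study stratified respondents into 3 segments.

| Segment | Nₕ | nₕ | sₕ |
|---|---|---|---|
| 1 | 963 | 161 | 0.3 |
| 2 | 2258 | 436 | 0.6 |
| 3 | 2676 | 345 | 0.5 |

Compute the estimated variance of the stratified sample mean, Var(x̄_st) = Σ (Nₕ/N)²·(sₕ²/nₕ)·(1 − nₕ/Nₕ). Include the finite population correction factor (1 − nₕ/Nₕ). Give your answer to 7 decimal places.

0.0002401

N = 5897; Wₕ = Nₕ/N.
segment 1: (963/5897)²·0.3²/161·(1 − 161/963) = 0.0000124152
segment 2: (2258/5897)²·0.6²/436·(1 − 436/2258) = 0.0000976846
segment 3: (2676/5897)²·0.5²/345·(1 − 345/2676) = 0.0001299831
Sum = 0.0002400830 → 0.0002401.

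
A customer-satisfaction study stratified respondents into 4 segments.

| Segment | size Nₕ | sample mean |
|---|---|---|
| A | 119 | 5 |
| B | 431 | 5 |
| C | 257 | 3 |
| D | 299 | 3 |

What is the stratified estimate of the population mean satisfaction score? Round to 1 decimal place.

4.0

x̄_st = (Σ Nₕx̄ₕ) / (Σ Nₕ) = (119·5 + 431·5 + 257·3 + 299·3) / 1106
= 4418 / 1106 = 3.995... → 4.0.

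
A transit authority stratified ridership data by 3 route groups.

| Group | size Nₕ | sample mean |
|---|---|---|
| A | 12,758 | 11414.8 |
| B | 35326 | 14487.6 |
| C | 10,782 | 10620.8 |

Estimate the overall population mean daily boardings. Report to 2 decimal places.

13113.38

x̄_st = (Σ Nₕx̄ₕ) / (Σ Nₕ) = (12758·11414.8 + 35326·14487.6 + 10782·10620.8) / 58866
= 771932441.6 / 58866 = 13113.3836... → 13113.38.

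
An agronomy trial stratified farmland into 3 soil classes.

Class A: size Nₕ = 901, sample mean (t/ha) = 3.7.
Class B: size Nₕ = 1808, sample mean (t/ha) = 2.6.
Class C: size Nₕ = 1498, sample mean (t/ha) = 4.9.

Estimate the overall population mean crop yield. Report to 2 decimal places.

3.65

N = 901 + 1808 + 1498 = 4207.
The stratified mean weights each stratum mean by its population share Nₕ/N.
Σ Nₕx̄ₕ = 901·3.7 + 1808·2.6 + 1498·4.9 = 3333.7 + 4700.8 + 7340.2 = 15374.7.
Divide by N: 15374.7 / 4207 = 3.6546... → 3.65.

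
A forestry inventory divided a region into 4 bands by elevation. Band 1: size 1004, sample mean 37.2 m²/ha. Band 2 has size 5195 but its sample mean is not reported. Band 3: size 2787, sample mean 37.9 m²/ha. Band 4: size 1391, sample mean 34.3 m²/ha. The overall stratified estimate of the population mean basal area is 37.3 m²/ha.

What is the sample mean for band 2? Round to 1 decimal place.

37.8

Σ Nₕx̄ₕ = N·μ, so 5195·x̄_2 = 10377·37.3 − (1004·37.2 + 2787·37.9 + 1391·34.3).
= 387062.1 − 190687.4 = 196374.7.
x̄_2 = 196374.7 / 5195 = 37.801... → 37.8.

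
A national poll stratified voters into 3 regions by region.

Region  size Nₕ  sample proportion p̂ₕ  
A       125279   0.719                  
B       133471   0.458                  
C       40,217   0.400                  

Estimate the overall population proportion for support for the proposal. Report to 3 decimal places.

0.560

Wₕ = Nₕ/N with N = 298967: 0.4190, 0.4464, 0.1345.
p̂_st = 0.4190·0.719 + 0.4464·0.458 + 0.1345·0.400 ≈ 0.55957... → 0.560.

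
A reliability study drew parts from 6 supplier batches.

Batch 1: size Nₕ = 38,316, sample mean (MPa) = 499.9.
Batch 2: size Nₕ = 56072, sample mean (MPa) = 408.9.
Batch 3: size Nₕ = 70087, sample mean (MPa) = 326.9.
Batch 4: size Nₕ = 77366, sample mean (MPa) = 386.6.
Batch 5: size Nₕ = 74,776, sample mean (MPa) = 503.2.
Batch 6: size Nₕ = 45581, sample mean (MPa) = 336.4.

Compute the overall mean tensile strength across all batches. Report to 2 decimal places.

N = 38316 + 56072 + 70087 + 77366 + 74776 + 45581 = 362198.
Weight each subgroup mean by Nₕ/N and sum.
Σ Nₕx̄ₕ = 38316·499.9 + 56072·408.9 + 70087·326.9 + 77366·386.6 + 74776·503.2 + 45581·336.4 = 19154168.4 + 22927840.8 + 22911440.3 + 29909695.6 + 37627283.2 + 15333448.4 = 147863876.7.
Divide by N: 147863876.7 / 362198 = 408.2405... → 408.24.

408.24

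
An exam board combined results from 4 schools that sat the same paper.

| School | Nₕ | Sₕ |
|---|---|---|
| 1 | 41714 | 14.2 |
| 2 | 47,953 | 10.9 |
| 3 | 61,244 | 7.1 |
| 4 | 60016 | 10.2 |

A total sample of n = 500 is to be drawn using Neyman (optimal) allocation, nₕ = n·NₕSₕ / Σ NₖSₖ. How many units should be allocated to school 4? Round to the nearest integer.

142

1: NₕSₕ = 41714·14.2 = 592338.8
2: NₕSₕ = 47953·10.9 = 522687.7
3: NₕSₕ = 61244·7.1 = 434832.4
4: NₕSₕ = 60016·10.2 = 612163.2
Σ NₕSₕ = 2162022.1.
n_4 = 500·612163.2/2162022.1 = 141.572... → 142.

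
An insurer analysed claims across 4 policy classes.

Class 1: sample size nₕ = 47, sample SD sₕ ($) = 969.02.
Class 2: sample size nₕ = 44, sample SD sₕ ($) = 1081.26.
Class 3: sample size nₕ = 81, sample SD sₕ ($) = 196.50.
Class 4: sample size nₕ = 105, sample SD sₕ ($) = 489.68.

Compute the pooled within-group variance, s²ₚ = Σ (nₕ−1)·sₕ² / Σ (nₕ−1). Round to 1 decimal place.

445029.5

1: (47−1)·969.02² = 46·938999.7604 = 43193988.9784
2: (44−1)·1081.26² = 43·1169123.1876 = 50272297.0668
3: (81−1)·196.50² = 80·38612.25 = 3088980
4: (105−1)·489.68² = 104·239786.5024 = 24937796.2496
Numerator = 121493062.2948; denominator = Σ(nₕ−1) = 273.
s²ₚ = 121493062.2948/273 = 445029.532... → 445029.5.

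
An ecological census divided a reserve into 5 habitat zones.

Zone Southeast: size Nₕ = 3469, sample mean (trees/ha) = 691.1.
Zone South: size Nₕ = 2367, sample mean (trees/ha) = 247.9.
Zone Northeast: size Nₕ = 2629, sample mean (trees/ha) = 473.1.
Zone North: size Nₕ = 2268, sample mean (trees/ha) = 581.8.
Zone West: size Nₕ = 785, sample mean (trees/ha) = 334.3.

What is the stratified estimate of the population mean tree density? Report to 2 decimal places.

N = 3469 + 2367 + 2629 + 2268 + 785 = 11518.
Overall mean = Σ (Nₕ/N)·x̄ₕ — weight by population share, not a simple average.
Σ Nₕx̄ₕ = 3469·691.1 + 2367·247.9 + 2629·473.1 + 2268·581.8 + 785·334.3 = 2397425.9 + 586779.3 + 1243779.9 + 1319522.4 + 262425.5 = 5809933.
Divide by N: 5809933 / 11518 = 504.4220... → 504.42.

504.42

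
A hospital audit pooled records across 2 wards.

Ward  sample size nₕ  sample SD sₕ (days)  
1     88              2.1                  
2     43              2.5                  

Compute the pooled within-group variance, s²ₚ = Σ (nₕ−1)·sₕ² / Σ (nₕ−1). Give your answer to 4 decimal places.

Degrees of freedom: 87 + 42 = 129.
Σ(nₕ−1)sₕ² = 87·4.41 + 42·6.25 = 646.17.
s²ₚ = 646.17 / 129 = 5.009070... → 5.0091.

5.0091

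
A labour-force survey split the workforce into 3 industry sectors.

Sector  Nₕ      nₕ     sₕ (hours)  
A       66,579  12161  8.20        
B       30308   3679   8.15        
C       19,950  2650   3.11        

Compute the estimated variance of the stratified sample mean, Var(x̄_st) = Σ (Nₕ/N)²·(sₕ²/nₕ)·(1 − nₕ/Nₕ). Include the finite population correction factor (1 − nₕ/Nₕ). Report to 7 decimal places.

N = 116837. Term for each stratum: Wₕ²sₕ²/nₕ·(1−nₕ/Nₕ).
Var(x̄_st) = 0.0014674978 + 0.0010674235 + 0.0000922790 = 0.0026272004 → 0.0026272.

0.0026272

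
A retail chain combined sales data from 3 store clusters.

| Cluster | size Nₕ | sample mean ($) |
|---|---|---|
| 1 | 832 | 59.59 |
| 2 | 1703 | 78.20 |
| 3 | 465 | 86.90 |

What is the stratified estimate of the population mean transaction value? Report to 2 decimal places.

74.39

N = 3000; weights Wₕ = Nₕ/N = (0.2773, 0.5677, 0.1550).
x̄_st = Σ Wₕ·x̄ₕ = 0.2773·59.59 + 0.5677·78.20 + 0.1550·86.90 ≈ 74.3873...
→ 74.39.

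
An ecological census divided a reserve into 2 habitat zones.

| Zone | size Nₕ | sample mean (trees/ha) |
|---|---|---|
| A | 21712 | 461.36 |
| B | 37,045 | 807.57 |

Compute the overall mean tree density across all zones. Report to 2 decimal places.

679.64

N = 21712 + 37045 = 58757.
The stratified mean weights each stratum mean by its population share Nₕ/N.
Σ Nₕx̄ₕ = 21712·461.36 + 37045·807.57 = 10017048.32 + 29916430.65 = 39933478.97.
Divide by N: 39933478.97 / 58757 = 679.6378... → 679.64.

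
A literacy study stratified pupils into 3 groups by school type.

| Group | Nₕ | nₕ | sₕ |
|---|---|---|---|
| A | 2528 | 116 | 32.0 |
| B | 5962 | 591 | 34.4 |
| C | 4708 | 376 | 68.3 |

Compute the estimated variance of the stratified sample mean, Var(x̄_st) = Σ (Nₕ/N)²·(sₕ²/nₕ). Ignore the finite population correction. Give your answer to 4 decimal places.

2.3112

N = 13198. Term for each stratum: Wₕ²sₕ²/nₕ.
Var(x̄_st) = 0.3238768 + 0.4085988 + 1.5787386 = 2.3112142 → 2.3112.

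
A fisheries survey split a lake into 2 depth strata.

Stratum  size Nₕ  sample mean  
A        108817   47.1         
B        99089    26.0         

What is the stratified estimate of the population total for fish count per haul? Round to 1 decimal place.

7701594.7

Estimate total by summing Nₕ·x̄ₕ over strata.
108817·47.1 + 99089·26.0 = 5125280.7 + 2576314 = 7701594.7.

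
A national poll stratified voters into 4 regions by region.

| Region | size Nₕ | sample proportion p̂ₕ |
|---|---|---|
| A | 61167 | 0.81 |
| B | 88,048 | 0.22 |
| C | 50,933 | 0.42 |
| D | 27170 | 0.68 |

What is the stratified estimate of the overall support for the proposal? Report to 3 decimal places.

0.479

Wₕ = Nₕ/N with N = 227318: 0.2691, 0.3873, 0.2241, 0.1195.
p̂_st = 0.2691·0.81 + 0.3873·0.22 + 0.2241·0.42 + 0.1195·0.68 ≈ 0.47855... → 0.479.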